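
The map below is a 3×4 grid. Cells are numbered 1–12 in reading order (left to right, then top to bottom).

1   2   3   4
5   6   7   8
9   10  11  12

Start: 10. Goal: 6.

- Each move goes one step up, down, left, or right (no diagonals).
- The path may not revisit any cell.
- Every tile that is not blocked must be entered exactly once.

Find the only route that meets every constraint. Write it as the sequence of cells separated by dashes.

10 - 9 - 5 - 1 - 2 - 3 - 4 - 8 - 12 - 11 - 7 - 6

Need to visit all 12 open cells exactly once, starting at 10 and ending at 6.
Cell 12 has only two open neighbours (8 and 11), so the path must pass straight through it: one of those is the cell it's entered from and the other is where it exits.
Route from 10: left to 9, 2× up (reaching 1), 3× right (reaching 4), 2× down (reaching 12), left to 11, up to 7, left to 6 — 11 moves in all.
Check: all 12 open cells covered.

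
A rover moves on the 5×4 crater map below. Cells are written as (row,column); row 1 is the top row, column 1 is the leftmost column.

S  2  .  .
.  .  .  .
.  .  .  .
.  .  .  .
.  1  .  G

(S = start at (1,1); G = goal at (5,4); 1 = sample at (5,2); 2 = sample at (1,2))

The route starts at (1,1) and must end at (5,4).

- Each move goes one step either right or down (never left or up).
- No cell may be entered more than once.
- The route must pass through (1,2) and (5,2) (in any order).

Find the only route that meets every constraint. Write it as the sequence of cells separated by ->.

(1,1) -> (1,2) -> (2,2) -> (3,2) -> (4,2) -> (5,2) -> (5,3) -> (5,4)

Moves only go right or down, so the column and row indices never decrease.
Route from (1,1): right to (1,2), 4× down (reaching (5,2)), 2× right (reaching (5,4)) — 7 moves in all.
Check: all required cells visited.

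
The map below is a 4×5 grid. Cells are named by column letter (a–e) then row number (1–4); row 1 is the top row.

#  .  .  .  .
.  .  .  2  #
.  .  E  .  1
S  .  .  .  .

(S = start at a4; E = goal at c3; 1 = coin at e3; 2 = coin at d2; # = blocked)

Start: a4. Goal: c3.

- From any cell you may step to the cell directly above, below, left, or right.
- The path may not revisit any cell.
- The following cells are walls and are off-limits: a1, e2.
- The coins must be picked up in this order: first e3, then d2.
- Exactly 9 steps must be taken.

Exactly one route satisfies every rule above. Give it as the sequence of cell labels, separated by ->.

a4 -> b4 -> c4 -> d4 -> e4 -> e3 -> d3 -> d2 -> c2 -> c3

The waypoints must appear in the order e3, d2, with no cell reused.
Route from a4: 4× right (reaching e4), up to e3, left to d3, up to d2, left to c2, down to c3 — 9 moves in all.
Check: order respected (1 at step 5, 2 at step 7); 9 moves as required.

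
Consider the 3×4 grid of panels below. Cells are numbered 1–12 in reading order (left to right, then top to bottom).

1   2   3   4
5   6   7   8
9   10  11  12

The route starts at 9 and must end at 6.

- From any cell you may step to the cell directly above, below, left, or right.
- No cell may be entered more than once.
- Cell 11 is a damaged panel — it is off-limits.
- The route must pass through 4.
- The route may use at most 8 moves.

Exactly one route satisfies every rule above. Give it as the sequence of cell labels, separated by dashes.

The 8-move cap with required stops at 4 leaves no slack for detours.
Route from 9: up 2 to 1, right 3 to 4, down 1 to 8, left 2 to 6 — 8 moves in all.
Check: all required cells visited; 8 ≤ 8 moves.

9 - 5 - 1 - 2 - 3 - 4 - 8 - 7 - 6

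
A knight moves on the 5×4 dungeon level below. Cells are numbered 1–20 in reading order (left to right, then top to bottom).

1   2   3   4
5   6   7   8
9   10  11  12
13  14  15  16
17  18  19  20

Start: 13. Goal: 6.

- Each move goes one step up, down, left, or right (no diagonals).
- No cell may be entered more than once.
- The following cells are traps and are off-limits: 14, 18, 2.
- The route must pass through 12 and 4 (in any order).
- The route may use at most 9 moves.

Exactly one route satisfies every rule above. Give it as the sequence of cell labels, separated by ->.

Any route must reach 12 and 4 and still end at 6 within 9 moves, so the order of the required stops is forced.
Route from 13: up 1 to 9, right 3 to 12, up 2 to 4, left 1 to 3, down 1 to 7, left 1 to 6 — 9 moves in all.
Check: all required cells visited; 9 ≤ 9 moves.

13 -> 9 -> 10 -> 11 -> 12 -> 8 -> 4 -> 3 -> 7 -> 6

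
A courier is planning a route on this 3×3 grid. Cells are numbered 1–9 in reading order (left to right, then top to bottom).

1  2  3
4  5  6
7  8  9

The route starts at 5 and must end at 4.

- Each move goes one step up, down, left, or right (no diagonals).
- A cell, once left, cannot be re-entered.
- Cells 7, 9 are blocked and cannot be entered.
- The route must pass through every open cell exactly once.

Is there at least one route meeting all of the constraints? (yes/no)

Cell 8 has only one open neighbour but is neither the start nor the goal, so a Hamiltonian route would have to both enter and leave it through the same neighbour — impossible without revisiting.

no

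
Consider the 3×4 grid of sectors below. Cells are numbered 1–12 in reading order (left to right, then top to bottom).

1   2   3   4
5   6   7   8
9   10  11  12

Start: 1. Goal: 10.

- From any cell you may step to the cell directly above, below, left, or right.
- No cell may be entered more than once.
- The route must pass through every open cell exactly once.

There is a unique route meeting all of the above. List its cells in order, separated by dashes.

1 - 2 - 3 - 4 - 8 - 12 - 11 - 7 - 6 - 5 - 9 - 10

Need to visit all 12 open cells exactly once, starting at 1 and ending at 10.
Cell 9 has only two open neighbours (5 and 10), so the path must pass straight through it: one of those is the cell it's entered from and the other is where it exits.
Route from 1: right 3 to 4, down 2 to 12, left 1 to 11, up 1 to 7, left 2 to 5, down 1 to 9, right 1 to 10 — 11 moves in all.
Check: all 12 open cells covered.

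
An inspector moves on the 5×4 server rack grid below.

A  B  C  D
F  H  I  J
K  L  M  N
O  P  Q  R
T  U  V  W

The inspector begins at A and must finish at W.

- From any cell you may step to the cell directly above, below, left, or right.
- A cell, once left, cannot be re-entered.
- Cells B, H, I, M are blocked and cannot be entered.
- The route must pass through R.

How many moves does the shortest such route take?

Any route passes through R somewhere between A and W. Summing Manhattan distances along the two legs (A → R → W) gives a lower bound of 6 + 1 = 7 moves.
A route of 7 moves achieves this: A → F → K → O → P → Q → R → W.
Since 7 matches the lower bound, it is optimal.

7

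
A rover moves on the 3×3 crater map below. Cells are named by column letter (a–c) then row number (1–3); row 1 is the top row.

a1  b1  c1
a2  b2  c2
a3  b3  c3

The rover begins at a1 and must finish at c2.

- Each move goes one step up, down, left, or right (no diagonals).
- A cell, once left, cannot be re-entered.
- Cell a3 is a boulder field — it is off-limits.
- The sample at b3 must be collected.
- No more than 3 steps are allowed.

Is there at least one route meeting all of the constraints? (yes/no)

Even ignoring the no-revisit rule, getting from a1 to c2 via b3 needs at least 3 + 2 = 5 moves (Manhattan distance per leg), which exceeds the 3-move limit.

no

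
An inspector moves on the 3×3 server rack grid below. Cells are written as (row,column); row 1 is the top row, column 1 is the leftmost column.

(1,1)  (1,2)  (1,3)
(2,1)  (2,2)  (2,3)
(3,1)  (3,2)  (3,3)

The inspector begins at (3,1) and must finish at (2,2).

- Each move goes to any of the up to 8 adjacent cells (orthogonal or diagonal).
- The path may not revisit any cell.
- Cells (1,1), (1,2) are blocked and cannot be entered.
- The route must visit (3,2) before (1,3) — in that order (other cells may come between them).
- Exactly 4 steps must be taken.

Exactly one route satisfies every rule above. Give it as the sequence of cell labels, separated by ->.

The waypoints must appear in the order (3,2), (1,3), with no cell reused.
Route from (3,1): right 1 to (3,2), up-right 1 to (2,3), up 1 to (1,3), down-left 1 to (2,2) — 4 moves in all.
Check: order respected ((3,2) at step 1, (1,3) at step 3); 4 moves as required.

(3,1) -> (3,2) -> (2,3) -> (1,3) -> (2,2)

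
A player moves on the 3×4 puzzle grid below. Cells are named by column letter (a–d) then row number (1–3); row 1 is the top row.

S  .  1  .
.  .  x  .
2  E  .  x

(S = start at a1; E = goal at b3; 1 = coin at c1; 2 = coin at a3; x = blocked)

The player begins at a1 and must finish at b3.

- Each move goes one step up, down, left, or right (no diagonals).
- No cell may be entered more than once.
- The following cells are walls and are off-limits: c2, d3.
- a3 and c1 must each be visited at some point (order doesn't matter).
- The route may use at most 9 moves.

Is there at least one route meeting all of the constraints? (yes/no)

Exhausting the options from a1, every branch either dead-ends against blocked cells, would have to re-enter a cell already used, runs past the 9-move limit, or reaches the goal with a constraint still unmet.

no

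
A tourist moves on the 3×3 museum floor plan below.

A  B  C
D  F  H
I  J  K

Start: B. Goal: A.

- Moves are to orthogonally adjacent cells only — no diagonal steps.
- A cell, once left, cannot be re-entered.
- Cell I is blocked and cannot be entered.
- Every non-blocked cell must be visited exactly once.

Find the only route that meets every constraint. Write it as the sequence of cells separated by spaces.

B C H K J F D A

Need to visit all 8 open cells exactly once, starting at B and ending at A.
Route from B: right 1 to C, down 2 to K, left 1 to J, up 1 to F, left 1 to D, up 1 to A — 7 moves in all.
Check: all 8 open cells covered.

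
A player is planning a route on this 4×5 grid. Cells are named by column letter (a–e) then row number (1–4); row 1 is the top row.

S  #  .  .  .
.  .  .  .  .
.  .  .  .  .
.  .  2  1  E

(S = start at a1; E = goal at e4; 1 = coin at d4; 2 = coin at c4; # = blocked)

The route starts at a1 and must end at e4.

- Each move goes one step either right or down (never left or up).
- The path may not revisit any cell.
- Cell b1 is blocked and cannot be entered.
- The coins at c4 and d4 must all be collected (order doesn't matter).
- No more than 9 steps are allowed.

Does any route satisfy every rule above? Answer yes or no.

One route that works: a1 → a2 → a3 → a4 → b4 → c4 → d4 → e4.

yes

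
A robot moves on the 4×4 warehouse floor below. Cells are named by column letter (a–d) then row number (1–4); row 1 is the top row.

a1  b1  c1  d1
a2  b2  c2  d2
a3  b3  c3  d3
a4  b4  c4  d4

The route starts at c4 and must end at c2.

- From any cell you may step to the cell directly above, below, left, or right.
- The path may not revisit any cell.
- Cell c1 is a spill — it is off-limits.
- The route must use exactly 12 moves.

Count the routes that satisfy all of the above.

2

Need simple routes of exactly 12 moves from c4 to c2 (Manhattan distance 2, so 5 moves are spent on a detour and 5 undoing it).
Enumerating: c4 b4 a4 a3 a2 a1 b1 b2 b3 c3 d3 d2 c2 | c4 d4 d3 c3 b3 b4 a4 a3 a2 a1 b1 b2 c2.
That gives 2 routes.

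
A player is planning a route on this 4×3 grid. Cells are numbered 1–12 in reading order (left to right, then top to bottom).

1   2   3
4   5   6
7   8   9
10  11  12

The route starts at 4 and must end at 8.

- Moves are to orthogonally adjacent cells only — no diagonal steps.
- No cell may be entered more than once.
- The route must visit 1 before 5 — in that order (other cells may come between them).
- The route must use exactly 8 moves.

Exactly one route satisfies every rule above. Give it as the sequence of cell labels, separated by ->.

The waypoints must appear in the order 1, 5, with no cell reused.
Route from 4: up 1 to 1, right 1 to 2, down 1 to 5, right 1 to 6, down 2 to 12, left 1 to 11, up 1 to 8 — 8 moves in all.
Check: order respected (1 at step 1, 5 at step 3); 8 moves as required.

4 -> 1 -> 2 -> 5 -> 6 -> 9 -> 12 -> 11 -> 8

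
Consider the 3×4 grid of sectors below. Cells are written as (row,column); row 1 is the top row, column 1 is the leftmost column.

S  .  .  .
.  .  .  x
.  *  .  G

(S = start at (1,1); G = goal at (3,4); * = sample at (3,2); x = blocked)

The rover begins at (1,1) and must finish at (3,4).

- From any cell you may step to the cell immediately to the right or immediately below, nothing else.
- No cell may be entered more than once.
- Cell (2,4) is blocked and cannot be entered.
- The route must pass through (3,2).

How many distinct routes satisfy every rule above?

A right/down-only route from (1,1) to (3,4) makes exactly 2 down-moves and 3 right-moves in some order.
With no other constraints that would be C(5,2) = 10 routes.
Split at (3,2) and multiply the segment counts (each segment already excludes blocked cells): (1,1)→(3,2): 3; (3,2)→(3,4): 1; product = 3.
That gives 3 routes.

3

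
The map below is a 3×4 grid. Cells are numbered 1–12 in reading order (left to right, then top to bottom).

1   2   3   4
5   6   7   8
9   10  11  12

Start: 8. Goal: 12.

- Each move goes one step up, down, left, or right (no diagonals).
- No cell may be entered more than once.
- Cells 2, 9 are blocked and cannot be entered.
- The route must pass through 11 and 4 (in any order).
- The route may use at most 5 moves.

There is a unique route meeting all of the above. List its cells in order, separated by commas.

8, 4, 3, 7, 11, 12

The budget equals the shortest possible length, so every move has to be on a shortest route through the required cells.
Route from 8: up to 4, left to 3, 2× down (reaching 11), right to 12 — 5 moves in all.
Check: all required cells visited; 5 ≤ 5 moves.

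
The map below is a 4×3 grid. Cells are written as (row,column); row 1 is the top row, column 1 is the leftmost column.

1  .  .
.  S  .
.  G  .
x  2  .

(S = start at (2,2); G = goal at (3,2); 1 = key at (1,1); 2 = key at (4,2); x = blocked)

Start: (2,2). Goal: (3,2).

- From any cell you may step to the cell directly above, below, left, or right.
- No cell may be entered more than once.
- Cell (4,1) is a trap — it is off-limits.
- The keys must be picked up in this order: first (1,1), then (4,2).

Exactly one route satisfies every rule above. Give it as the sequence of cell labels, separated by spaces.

The waypoints must appear in the order (1,1), (4,2), with no cell reused.
Route from (2,2): left 1 to (2,1), up 1 to (1,1), right 2 to (1,3), down 3 to (4,3), left 1 to (4,2), up 1 to (3,2) — 9 moves in all.
Check: order respected (1 at step 2, 2 at step 8).

(2,2) (2,1) (1,1) (1,2) (1,3) (2,3) (3,3) (4,3) (4,2) (3,2)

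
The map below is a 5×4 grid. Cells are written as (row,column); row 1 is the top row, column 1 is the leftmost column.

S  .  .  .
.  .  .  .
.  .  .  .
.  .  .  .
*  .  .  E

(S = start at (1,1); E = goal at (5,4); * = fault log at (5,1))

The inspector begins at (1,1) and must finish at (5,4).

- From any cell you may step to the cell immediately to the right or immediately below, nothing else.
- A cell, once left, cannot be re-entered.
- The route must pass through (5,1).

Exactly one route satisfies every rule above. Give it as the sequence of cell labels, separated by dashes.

Moves only go right or down, so the column and row indices never decrease.
Route from (1,1): 4× down (reaching (5,1)), 3× right (reaching (5,4)) — 7 moves in all.
Check: all required cells visited.

(1,1) - (2,1) - (3,1) - (4,1) - (5,1) - (5,2) - (5,3) - (5,4)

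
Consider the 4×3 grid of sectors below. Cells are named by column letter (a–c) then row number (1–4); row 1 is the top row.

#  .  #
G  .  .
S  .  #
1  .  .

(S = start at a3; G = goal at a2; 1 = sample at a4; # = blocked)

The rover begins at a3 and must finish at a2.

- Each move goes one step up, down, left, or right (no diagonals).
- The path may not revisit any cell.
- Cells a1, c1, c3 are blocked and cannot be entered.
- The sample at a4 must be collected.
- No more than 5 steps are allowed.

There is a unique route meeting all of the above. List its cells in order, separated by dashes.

Any route must reach a4 and still end at a2 within 5 moves, so the order of the required stops is forced.
Route from a3: down to a4, right to b4, 2× up (reaching b2), left to a2 — 5 moves in all.
Check: all required cells visited; 5 ≤ 5 moves.

a3 - a4 - b4 - b3 - b2 - a2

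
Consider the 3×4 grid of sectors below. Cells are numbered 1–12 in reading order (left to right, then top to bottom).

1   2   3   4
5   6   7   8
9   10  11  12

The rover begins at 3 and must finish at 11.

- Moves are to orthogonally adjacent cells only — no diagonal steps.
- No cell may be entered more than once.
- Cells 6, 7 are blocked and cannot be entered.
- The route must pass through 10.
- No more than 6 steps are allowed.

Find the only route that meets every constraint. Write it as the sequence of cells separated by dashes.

The 6-move cap with required stops at 10 leaves no slack for detours.
Route from 3: 2× left (reaching 1), 2× down (reaching 9), 2× right (reaching 11) — 6 moves in all.
Check: all required cells visited; 6 ≤ 6 moves.

3 - 2 - 1 - 5 - 9 - 10 - 11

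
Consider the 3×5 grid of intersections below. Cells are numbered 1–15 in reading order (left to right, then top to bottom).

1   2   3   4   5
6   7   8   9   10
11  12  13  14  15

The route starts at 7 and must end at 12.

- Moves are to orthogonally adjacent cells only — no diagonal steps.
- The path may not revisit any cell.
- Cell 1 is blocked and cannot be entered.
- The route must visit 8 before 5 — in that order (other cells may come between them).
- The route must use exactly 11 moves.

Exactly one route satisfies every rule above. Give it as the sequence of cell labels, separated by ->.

The waypoints must appear in the order 8, 5, with no cell reused.
Route from 7: up 1 to 2, right 1 to 3, down 1 to 8, right 1 to 9, up 1 to 4, right 1 to 5, down 2 to 15, left 3 to 12 — 11 moves in all.
Check: order respected (8 at step 3, 5 at step 6); 11 moves as required.

7 -> 2 -> 3 -> 8 -> 9 -> 4 -> 5 -> 10 -> 15 -> 14 -> 13 -> 12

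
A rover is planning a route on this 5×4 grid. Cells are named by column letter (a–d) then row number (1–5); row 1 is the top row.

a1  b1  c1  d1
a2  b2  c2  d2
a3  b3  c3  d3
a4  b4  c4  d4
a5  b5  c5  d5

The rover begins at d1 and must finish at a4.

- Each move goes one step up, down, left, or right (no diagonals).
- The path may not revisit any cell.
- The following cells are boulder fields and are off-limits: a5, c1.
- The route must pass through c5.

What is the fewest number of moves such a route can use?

Any route passes through c5 somewhere between d1 and a4. Summing Manhattan distances along the two legs (d1 → c5 → a4) gives a lower bound of 5 + 3 = 8 moves.
A route of 8 moves achieves this: d1 → d2 → d3 → d4 → d5 → c5 → c4 → b4 → a4.
Since 8 matches the lower bound, it is optimal.

8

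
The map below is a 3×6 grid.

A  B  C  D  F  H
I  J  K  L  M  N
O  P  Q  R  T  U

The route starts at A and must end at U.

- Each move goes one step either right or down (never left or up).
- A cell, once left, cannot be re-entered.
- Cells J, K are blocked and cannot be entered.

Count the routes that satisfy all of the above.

A right/down-only route from A to U makes exactly 2 down-moves and 5 right-moves in some order.
With no other constraints that would be C(7,2) = 21 routes.
Subtract routes through each blocked cell (inclusion–exclusion for overlaps): − through J: 10 − through K: 12 + through J&K: 8 → 7.
That gives 7 routes.

7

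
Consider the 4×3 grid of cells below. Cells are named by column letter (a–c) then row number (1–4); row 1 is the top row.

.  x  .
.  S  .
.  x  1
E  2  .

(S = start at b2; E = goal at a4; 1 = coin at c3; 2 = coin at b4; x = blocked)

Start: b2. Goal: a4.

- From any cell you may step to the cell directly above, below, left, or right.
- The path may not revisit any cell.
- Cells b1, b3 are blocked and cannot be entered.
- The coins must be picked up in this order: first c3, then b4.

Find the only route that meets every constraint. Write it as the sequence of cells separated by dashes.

The waypoints must appear in the order c3, b4, with no cell reused.
Route from b2: right 1 to c2, down 2 to c4, left 2 to a4 — 5 moves in all.
Check: order respected (1 at step 2, 2 at step 4).

b2 - c2 - c3 - c4 - b4 - a4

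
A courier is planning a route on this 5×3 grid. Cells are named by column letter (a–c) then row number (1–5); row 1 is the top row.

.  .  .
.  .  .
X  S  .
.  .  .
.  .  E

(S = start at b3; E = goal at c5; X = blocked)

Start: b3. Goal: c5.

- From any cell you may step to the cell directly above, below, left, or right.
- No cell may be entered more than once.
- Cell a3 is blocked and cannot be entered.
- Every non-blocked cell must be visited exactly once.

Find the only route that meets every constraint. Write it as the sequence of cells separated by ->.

b3 -> b2 -> a2 -> a1 -> b1 -> c1 -> c2 -> c3 -> c4 -> b4 -> a4 -> a5 -> b5 -> c5

Need to visit all 14 open cells exactly once, starting at b3 and ending at c5.
Cell c1 has only two open neighbours (c2 and b1), so the path must pass straight through it: one of those is the cell it's entered from and the other is where it exits.
Route from b3: up 1 to b2, left 1 to a2, up 1 to a1, right 2 to c1, down 3 to c4, left 2 to a4, down 1 to a5, right 2 to c5 — 13 moves in all.
Check: all 14 open cells covered.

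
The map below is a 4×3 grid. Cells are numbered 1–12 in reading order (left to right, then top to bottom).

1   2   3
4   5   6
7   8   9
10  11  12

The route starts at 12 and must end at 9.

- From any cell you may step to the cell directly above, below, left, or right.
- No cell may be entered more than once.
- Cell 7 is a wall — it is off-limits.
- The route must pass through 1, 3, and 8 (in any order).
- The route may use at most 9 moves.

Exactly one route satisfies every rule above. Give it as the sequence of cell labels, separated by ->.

The budget equals the shortest possible length, so every move has to be on a shortest route through the required cells.
Route from 12: left to 11, 2× up (reaching 5), left to 4, up to 1, 2× right (reaching 3), 2× down (reaching 9) — 9 moves in all.
Check: all required cells visited; 9 ≤ 9 moves.

12 -> 11 -> 8 -> 5 -> 4 -> 1 -> 2 -> 3 -> 6 -> 9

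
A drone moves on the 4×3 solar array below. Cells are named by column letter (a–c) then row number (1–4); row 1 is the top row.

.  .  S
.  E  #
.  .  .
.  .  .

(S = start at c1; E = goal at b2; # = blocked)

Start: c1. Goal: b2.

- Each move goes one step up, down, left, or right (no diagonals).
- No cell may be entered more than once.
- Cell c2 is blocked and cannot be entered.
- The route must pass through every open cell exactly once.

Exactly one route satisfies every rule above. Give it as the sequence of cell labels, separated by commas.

Need to visit all 11 open cells exactly once, starting at c1 and ending at b2.
Cell a4 has only two open neighbours (a3 and b4), so the path must pass straight through it: one of those is the cell it's entered from and the other is where it exits.
Route from c1: left 2 to a1, down 3 to a4, right 2 to c4, up 1 to c3, left 1 to b3, up 1 to b2 — 10 moves in all.
Check: all 11 open cells covered.

c1, b1, a1, a2, a3, a4, b4, c4, c3, b3, b2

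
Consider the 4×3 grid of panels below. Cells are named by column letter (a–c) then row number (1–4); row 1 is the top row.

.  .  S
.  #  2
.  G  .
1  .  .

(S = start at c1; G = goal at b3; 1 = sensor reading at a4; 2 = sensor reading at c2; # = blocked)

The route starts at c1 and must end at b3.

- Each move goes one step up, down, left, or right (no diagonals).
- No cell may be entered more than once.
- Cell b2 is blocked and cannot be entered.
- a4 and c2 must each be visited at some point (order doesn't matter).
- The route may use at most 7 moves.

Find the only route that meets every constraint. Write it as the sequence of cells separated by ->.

Any route must reach a4 and c2 and still end at b3 within 7 moves, so the order of the required stops is forced.
Route from c1: down 3 to c4, left 2 to a4, up 1 to a3, right 1 to b3 — 7 moves in all.
Check: all required cells visited; 7 ≤ 7 moves.

c1 -> c2 -> c3 -> c4 -> b4 -> a4 -> a3 -> b3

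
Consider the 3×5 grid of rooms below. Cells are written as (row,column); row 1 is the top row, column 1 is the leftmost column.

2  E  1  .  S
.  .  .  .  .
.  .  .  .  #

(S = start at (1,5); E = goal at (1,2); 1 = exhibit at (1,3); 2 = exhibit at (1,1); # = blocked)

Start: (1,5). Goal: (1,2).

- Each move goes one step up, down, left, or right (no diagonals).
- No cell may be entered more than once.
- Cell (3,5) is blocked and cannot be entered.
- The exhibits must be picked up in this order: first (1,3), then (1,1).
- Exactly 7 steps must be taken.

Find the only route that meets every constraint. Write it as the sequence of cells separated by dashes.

The waypoints must appear in the order (1,3), (1,1), with no cell reused.
Route from (1,5): left 2 to (1,3), down 1 to (2,3), left 2 to (2,1), up 1 to (1,1), right 1 to (1,2) — 7 moves in all.
Check: order respected (1 at step 2, 2 at step 6); 7 moves as required.

(1,5) - (1,4) - (1,3) - (2,3) - (2,2) - (2,1) - (1,1) - (1,2)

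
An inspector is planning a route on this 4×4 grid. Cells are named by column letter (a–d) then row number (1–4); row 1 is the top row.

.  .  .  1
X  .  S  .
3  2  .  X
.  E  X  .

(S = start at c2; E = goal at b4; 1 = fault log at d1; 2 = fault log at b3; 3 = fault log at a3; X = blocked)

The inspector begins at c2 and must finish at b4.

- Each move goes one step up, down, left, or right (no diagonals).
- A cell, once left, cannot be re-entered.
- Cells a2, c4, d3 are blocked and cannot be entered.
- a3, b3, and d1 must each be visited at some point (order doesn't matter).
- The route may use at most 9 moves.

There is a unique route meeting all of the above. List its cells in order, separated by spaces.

Any route must reach a3, b3, and d1 and still end at b4 within 9 moves, so the order of the required stops is forced.
Route from c2: right to d2, up to d1, 2× left (reaching b1), 2× down (reaching b3), left to a3, down to a4, right to b4 — 9 moves in all.
Check: all required cells visited; 9 ≤ 9 moves.

c2 d2 d1 c1 b1 b2 b3 a3 a4 b4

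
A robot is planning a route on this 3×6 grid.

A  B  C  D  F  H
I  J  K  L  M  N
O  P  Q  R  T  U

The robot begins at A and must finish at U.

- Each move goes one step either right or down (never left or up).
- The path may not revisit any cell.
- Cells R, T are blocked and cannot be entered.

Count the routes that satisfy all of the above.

6

A right/down-only route from A to U makes exactly 2 down-moves and 5 right-moves in some order.
With no other constraints that would be C(7,2) = 21 routes.
Subtract routes through each blocked cell (inclusion–exclusion for overlaps): − through R: 10 − through T: 15 + through R&T: 10 → 6.
That gives 6 routes.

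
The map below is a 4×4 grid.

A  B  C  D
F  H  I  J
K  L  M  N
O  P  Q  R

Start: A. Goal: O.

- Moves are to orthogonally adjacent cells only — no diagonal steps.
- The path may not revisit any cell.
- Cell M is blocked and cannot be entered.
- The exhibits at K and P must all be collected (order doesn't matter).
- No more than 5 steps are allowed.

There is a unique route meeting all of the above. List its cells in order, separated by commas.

A, F, K, L, P, O

The 5-move cap with required stops at K, P leaves no slack for detours.
Route from A: 2× down (reaching K), right to L, down to P, left to O — 5 moves in all.
Check: all required cells visited; 5 ≤ 5 moves.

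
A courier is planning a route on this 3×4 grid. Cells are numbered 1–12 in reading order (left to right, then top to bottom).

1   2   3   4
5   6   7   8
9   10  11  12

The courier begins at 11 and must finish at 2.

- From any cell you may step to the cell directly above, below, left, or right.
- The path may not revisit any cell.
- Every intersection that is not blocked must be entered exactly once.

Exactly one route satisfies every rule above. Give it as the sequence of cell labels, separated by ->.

Need to visit all 12 open cells exactly once, starting at 11 and ending at 2.
Cell 4 has only two open neighbours (8 and 3), so the path must pass straight through it: one of those is the cell it's entered from and the other is where it exits.
Route from 11: right to 12, 2× up (reaching 4), left to 3, down to 7, left to 6, down to 10, left to 9, 2× up (reaching 1), right to 2 — 11 moves in all.
Check: all 12 open cells covered.

11 -> 12 -> 8 -> 4 -> 3 -> 7 -> 6 -> 10 -> 9 -> 5 -> 1 -> 2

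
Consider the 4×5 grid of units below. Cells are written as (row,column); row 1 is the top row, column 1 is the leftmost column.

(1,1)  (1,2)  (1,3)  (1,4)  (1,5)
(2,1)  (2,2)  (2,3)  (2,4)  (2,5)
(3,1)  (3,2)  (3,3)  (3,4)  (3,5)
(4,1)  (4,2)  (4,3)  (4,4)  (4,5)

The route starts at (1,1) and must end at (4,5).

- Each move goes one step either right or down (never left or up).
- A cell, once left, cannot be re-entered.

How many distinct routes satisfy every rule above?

A right/down-only route from (1,1) to (4,5) makes exactly 3 down-moves and 4 right-moves in some order.
With no other constraints that would be C(7,3) = 35 routes.
That gives 35 routes.

35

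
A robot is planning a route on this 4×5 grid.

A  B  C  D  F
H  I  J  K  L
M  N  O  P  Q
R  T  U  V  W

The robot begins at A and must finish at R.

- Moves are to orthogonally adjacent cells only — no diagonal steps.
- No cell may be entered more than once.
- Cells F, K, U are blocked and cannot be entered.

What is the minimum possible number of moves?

The Manhattan distance from A to R is |1−4| + |1−1| = 3, so at least 3 moves are needed.
A route of 3 moves achieves this: A → H → M → R.
Since 3 matches the lower bound, it is optimal.

3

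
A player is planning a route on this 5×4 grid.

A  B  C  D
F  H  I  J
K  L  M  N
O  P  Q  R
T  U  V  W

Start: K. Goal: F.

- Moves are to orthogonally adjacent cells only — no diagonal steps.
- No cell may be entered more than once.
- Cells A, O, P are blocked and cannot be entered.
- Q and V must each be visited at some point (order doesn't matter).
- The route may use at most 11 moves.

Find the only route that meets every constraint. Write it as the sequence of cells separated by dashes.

K - L - M - Q - V - W - R - N - J - I - H - F

The 11-move cap with required stops at Q, V leaves no slack for detours.
Route from K: 2× right (reaching M), 2× down (reaching V), right to W, 3× up (reaching J), 3× left (reaching F) — 11 moves in all.
Check: all required cells visited; 11 ≤ 11 moves.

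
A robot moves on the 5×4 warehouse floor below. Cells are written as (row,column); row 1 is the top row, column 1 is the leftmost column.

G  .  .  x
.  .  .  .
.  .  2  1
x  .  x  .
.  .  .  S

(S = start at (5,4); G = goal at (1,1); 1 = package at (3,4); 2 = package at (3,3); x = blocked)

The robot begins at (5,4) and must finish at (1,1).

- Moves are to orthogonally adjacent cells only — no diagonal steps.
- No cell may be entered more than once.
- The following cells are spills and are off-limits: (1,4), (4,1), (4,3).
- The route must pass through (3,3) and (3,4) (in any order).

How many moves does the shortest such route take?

Any route passes through (3,3) and (3,4) in some order between (5,4) and (1,1). Summing Manhattan distances along each leg and taking the cheapest ordering ((5,4) → (3,4) → (3,3) → (1,1)) gives a lower bound of 2 + 1 + 4 = 7 moves.
A route of 7 moves achieves this: (5,4) → (4,4) → (3,4) → (3,3) → (2,3) → (1,3) → (1,2) → (1,1).
Since 7 matches the lower bound, it is optimal.

7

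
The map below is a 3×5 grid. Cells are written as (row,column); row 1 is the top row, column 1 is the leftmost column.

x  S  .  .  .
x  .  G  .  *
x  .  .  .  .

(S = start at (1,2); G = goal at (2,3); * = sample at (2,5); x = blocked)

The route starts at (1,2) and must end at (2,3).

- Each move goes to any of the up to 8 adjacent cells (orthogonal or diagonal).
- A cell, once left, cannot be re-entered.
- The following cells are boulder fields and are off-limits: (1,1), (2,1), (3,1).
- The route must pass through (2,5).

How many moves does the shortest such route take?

5

Any route passes through (2,5) somewhere between (1,2) and (2,3). Summing Chebyshev distances along the two legs ((1,2) → (2,5) → (2,3)) gives a lower bound of 3 + 2 = 5 moves.
A route of 5 moves achieves this: (1,2) → (1,3) → (1,4) → (2,5) → (2,4) → (2,3).
Since 5 matches the lower bound, it is optimal.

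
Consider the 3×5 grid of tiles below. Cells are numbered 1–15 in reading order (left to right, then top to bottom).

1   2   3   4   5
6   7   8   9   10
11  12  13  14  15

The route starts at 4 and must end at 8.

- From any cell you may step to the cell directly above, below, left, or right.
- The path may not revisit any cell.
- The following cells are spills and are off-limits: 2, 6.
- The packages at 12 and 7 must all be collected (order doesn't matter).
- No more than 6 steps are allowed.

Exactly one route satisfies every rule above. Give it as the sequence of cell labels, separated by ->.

Any route must reach 12 and 7 and still end at 8 within 6 moves, so the order of the required stops is forced.
Route from 4: 2× down (reaching 14), 2× left (reaching 12), up to 7, right to 8 — 6 moves in all.
Check: all required cells visited; 6 ≤ 6 moves.

4 -> 9 -> 14 -> 13 -> 12 -> 7 -> 8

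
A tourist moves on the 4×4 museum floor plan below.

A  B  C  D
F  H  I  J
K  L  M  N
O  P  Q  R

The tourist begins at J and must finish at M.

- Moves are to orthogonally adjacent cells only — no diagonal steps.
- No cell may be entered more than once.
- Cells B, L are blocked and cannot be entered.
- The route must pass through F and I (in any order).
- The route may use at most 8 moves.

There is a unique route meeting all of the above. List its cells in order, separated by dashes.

J - I - H - F - K - O - P - Q - M

The 8-move cap with required stops at F, I leaves no slack for detours.
Route from J: 3× left (reaching F), 2× down (reaching O), 2× right (reaching Q), up to M — 8 moves in all.
Check: all required cells visited; 8 ≤ 8 moves.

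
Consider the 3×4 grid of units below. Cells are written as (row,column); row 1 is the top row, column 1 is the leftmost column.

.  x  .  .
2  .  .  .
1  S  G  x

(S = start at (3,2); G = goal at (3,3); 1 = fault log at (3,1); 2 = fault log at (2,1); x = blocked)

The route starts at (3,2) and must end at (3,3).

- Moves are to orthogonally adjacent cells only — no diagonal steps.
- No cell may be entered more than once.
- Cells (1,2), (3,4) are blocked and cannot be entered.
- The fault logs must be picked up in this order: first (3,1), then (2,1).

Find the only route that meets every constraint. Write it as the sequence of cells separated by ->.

The waypoints must appear in the order (3,1), (2,1), with no cell reused.
Route from (3,2): left 1 to (3,1), up 1 to (2,1), right 2 to (2,3), down 1 to (3,3) — 5 moves in all.
Check: order respected (1 at step 1, 2 at step 2).

(3,2) -> (3,1) -> (2,1) -> (2,2) -> (2,3) -> (3,3)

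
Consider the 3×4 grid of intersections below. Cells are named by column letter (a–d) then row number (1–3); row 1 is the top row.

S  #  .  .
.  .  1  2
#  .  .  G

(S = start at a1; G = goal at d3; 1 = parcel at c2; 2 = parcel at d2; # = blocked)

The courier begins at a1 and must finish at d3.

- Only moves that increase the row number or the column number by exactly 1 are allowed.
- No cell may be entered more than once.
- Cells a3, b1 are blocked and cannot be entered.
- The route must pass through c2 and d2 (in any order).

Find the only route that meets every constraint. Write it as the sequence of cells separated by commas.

Moves only go right or down, so the column and row indices never decrease.
Route from a1: down to a2, 3× right (reaching d2), down to d3 — 5 moves in all.
Check: all required cells visited.

a1, a2, b2, c2, d2, d3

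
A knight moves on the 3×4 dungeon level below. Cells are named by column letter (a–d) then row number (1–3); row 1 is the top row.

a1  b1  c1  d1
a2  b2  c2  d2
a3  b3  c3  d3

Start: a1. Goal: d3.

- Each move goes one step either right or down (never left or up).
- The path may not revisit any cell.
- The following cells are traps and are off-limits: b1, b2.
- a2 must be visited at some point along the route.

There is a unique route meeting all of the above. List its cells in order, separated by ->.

a1 -> a2 -> a3 -> b3 -> c3 -> d3

Moves only go right or down, so the column and row indices never decrease.
Route from a1: down 2 to a3, right 3 to d3 — 5 moves in all.
Check: all required cells visited.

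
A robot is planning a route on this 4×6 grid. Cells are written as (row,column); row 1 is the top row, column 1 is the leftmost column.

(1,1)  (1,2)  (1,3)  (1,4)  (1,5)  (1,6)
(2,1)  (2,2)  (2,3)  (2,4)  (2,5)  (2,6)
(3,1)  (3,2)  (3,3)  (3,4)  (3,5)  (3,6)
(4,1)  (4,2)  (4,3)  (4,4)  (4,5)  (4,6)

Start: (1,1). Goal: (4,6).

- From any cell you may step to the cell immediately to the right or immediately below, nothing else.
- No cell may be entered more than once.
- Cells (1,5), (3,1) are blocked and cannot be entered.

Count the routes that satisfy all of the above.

A right/down-only route from (1,1) to (4,6) makes exactly 3 down-moves and 5 right-moves in some order.
With no other constraints that would be C(8,3) = 56 routes.
Subtract routes through each blocked cell (inclusion–exclusion for overlaps): − through (1,5): 4 − through (3,1): 6 → 46.
That gives 46 routes.

46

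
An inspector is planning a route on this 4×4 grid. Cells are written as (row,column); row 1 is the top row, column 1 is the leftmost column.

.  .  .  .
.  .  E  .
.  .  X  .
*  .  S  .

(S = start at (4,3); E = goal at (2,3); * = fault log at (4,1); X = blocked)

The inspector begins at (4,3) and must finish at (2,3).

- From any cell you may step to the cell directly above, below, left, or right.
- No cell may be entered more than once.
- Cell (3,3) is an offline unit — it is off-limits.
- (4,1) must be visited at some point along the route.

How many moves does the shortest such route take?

Any route passes through (4,1) somewhere between (4,3) and (2,3). Summing Manhattan distances along the two legs ((4,3) → (4,1) → (2,3)) gives a lower bound of 2 + 4 = 6 moves.
A route of 6 moves achieves this: (4,3) → (4,2) → (4,1) → (3,1) → (2,1) → (2,2) → (2,3).
Since 6 matches the lower bound, it is optimal.

6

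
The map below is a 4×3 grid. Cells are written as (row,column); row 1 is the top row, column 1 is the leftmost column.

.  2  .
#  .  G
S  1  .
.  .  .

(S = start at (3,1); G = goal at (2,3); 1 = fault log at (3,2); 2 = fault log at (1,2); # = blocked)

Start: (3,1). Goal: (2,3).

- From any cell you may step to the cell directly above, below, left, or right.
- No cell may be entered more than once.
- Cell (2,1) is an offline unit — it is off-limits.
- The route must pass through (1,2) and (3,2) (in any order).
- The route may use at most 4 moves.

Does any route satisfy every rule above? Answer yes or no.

Even ignoring the no-revisit rule, getting from (3,1) to (2,3), taking the cheapest ordering (3,1) → (3,2) → (1,2) → (2,3) needs at least 1 + 2 + 2 = 5 moves (Manhattan distance per leg), which exceeds the 4-move limit.

no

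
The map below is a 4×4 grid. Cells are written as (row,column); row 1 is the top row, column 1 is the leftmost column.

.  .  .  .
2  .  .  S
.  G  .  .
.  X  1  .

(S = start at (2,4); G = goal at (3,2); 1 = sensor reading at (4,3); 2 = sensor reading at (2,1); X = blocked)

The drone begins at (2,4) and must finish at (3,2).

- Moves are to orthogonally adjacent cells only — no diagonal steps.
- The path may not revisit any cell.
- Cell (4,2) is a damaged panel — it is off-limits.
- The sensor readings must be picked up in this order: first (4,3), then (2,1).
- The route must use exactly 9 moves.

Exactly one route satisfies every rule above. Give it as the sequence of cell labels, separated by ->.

The waypoints must appear in the order (4,3), (2,1), with no cell reused.
Route from (2,4): 2× down (reaching (4,4)), left to (4,3), 2× up (reaching (2,3)), 2× left (reaching (2,1)), down to (3,1), right to (3,2) — 9 moves in all.
Check: order respected (1 at step 3, 2 at step 7); 9 moves as required.

(2,4) -> (3,4) -> (4,4) -> (4,3) -> (3,3) -> (2,3) -> (2,2) -> (2,1) -> (3,1) -> (3,2)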